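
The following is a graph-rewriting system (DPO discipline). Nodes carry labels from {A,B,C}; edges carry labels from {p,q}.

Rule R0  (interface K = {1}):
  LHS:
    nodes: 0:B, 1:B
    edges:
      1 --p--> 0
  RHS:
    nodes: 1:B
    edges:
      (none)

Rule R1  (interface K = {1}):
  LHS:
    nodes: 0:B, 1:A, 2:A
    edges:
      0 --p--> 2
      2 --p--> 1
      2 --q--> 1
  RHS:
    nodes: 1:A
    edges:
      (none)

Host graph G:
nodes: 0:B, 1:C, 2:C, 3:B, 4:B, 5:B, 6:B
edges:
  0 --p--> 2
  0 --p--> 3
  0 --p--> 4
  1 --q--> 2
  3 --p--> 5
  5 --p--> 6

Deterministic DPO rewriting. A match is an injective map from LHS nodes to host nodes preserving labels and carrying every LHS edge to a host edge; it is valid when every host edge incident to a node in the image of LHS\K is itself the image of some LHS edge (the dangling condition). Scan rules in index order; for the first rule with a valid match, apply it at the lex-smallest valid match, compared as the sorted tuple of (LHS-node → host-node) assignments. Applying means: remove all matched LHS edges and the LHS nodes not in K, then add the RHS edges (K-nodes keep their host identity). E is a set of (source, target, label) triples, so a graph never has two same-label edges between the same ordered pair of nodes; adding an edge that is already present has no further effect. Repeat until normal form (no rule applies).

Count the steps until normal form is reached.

[0] host  ⇒  7 nodes, 6 edges  {0-p->2 0-p->3 0-p->4 1-q->2 3-p->5 5-p->6}
[1] R0 @ {0↦4, 1↦0}  ⇒  6 nodes, 5 edges  {0-p->2 0-p->3 1-q->2 3-p->5 5-p->6}
[2] R0 @ {0↦6, 1↦5}  ⇒  5 nodes, 4 edges  {0-p->2 0-p->3 1-q->2 3-p->5}
[3] R0 @ {0↦5, 1↦3}  ⇒  4 nodes, 3 edges  {0-p->2 0-p->3 1-q->2}
[4] R0 @ {0↦3, 1↦0}  ⇒  3 nodes, 2 edges  {0-p->2 1-q->2}
normal form: no rule applies after step 4

Answer: 4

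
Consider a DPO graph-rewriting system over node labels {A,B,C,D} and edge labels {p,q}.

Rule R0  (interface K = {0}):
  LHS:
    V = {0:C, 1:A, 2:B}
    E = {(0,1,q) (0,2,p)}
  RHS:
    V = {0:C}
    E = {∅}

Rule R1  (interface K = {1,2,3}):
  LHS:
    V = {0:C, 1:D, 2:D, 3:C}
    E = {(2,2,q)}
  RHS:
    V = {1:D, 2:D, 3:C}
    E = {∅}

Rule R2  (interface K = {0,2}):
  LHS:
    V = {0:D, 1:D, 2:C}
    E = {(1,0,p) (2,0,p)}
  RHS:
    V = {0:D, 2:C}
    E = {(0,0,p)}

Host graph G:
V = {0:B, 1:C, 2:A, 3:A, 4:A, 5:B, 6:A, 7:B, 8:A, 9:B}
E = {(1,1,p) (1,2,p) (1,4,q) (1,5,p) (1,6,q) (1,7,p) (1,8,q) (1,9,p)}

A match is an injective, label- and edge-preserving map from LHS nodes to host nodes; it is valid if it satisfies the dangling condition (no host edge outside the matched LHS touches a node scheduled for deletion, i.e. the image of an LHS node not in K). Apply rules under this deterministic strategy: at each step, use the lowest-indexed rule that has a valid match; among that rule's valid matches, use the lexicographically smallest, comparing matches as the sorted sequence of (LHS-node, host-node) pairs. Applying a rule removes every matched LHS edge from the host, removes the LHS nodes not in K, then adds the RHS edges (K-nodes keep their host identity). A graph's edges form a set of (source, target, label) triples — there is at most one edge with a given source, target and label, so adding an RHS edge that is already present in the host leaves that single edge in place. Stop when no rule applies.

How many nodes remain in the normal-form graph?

Answer: 4

Rewrite trace:
start.  V:10 E:8  edges: 1-p->1 1-p->2 1-q->4 1-p->5 1-q->6 1-p->7 1-q->8 1-p->9
1. fire R0 via {0↦1, 1↦4, 2↦5}  →  V:8 E:6  edges: 1-p->1 1-p->2 1-q->6 1-p->7 1-q->8 1-p->9
2. fire R0 via {0↦1, 1↦6, 2↦7}  →  V:6 E:4  edges: 1-p->1 1-p->2 1-q->8 1-p->9
3. fire R0 via {0↦1, 1↦8, 2↦9}  →  V:4 E:2  edges: 1-p->1 1-p->2
halt: no rule applies after step 3
NF nodes: {0:B, 1:C, 2:A, 3:A}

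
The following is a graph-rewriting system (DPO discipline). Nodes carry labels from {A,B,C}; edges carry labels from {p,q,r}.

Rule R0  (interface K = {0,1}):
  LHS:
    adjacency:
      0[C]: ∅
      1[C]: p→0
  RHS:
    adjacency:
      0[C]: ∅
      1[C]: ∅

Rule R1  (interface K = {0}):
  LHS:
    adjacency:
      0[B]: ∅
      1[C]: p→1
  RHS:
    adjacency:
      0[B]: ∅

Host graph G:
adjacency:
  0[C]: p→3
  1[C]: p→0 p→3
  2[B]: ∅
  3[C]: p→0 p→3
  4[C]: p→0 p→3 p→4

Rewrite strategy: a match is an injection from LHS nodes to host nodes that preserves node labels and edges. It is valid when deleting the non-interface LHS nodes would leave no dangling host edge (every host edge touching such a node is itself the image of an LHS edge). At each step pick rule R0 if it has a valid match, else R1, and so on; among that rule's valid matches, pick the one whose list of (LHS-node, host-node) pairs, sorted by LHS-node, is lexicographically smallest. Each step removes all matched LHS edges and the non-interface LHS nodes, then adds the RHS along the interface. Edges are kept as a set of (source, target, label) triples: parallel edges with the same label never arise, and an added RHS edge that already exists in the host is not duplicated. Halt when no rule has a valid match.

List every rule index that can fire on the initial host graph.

Answer: [R0]

Rewrite trace:
R0: 6 valid matches — {0↦0, 1↦1}, {0↦0, 1↦3}, {0↦0, 1↦4} (+3 more)
R1: no valid match — 2 raw matches, all fail dangling condition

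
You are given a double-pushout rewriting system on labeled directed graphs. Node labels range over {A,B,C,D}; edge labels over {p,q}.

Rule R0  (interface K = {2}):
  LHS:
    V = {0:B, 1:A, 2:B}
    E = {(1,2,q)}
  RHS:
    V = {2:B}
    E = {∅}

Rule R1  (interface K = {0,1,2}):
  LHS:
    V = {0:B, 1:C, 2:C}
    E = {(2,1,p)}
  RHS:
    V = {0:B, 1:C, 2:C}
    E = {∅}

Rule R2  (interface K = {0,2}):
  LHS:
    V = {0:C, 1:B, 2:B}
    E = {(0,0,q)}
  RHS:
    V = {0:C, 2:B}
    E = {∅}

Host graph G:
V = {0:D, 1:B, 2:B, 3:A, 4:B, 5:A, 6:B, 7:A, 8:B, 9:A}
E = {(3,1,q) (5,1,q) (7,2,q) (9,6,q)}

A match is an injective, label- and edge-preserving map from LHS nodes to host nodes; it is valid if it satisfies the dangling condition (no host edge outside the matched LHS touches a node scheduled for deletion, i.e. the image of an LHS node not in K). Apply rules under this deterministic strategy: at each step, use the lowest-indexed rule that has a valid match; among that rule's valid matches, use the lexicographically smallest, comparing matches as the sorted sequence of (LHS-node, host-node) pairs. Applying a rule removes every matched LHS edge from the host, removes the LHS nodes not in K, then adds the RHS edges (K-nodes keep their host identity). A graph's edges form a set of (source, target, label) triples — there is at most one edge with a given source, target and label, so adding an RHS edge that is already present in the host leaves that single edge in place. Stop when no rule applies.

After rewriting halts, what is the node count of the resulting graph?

Answer: 2

Steps:
start.  V:10 E:4  edges: 3-q->1 5-q->1 7-q->2 9-q->6
1. fire R0 via {0↦4, 1↦3, 2↦1}  →  V:8 E:3  edges: 5-q->1 7-q->2 9-q->6
2. fire R0 via {0↦8, 1↦5, 2↦1}  →  V:6 E:2  edges: 7-q->2 9-q->6
3. fire R0 via {0↦1, 1↦7, 2↦2}  →  V:4 E:1  edges: 9-q->6
4. fire R0 via {0↦2, 1↦9, 2↦6}  →  V:2 E:0  edges: ∅
normal form: no rule applies after step 4
NF nodes: {0:D, 6:B}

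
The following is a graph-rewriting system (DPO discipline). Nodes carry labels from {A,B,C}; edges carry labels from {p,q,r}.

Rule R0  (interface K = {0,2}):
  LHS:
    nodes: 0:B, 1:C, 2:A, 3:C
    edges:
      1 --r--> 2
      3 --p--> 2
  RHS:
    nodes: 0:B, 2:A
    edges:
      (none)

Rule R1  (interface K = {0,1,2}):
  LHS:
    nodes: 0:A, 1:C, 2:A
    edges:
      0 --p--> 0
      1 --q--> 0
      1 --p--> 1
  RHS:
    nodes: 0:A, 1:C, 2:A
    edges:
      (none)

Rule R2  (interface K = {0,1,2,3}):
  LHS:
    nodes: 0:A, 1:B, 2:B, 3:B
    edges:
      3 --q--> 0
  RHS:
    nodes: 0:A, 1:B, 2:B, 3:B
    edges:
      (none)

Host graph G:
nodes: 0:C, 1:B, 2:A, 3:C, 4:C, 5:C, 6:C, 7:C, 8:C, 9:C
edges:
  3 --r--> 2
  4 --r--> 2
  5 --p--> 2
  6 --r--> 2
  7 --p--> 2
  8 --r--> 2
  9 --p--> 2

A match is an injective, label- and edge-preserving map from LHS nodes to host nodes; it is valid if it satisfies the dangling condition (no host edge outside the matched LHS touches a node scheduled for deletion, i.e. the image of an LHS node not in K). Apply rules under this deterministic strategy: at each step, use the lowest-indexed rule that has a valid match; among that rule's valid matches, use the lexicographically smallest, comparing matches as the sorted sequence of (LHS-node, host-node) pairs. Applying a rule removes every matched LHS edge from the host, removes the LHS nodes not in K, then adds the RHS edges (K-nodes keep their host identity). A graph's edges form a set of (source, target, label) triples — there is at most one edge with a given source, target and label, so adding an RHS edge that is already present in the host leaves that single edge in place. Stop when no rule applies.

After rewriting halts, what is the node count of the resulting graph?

start.  V:10 E:7  edges: 3-r->2 4-r->2 5-p->2 6-r->2 7-p->2 8-r->2 9-p->2
1. fire R0 via {0↦1, 1↦3, 2↦2, 3↦5}  →  V:8 E:5  edges: 4-r->2 6-r->2 7-p->2 8-r->2 9-p->2
2. fire R0 via {0↦1, 1↦4, 2↦2, 3↦7}  →  V:6 E:3  edges: 6-r->2 8-r->2 9-p->2
3. fire R0 via {0↦1, 1↦6, 2↦2, 3↦9}  →  V:4 E:1  edges: 8-r->2
final graph: no rule applies after step 3
NF nodes: {0:C, 1:B, 2:A, 8:C}

Answer: 4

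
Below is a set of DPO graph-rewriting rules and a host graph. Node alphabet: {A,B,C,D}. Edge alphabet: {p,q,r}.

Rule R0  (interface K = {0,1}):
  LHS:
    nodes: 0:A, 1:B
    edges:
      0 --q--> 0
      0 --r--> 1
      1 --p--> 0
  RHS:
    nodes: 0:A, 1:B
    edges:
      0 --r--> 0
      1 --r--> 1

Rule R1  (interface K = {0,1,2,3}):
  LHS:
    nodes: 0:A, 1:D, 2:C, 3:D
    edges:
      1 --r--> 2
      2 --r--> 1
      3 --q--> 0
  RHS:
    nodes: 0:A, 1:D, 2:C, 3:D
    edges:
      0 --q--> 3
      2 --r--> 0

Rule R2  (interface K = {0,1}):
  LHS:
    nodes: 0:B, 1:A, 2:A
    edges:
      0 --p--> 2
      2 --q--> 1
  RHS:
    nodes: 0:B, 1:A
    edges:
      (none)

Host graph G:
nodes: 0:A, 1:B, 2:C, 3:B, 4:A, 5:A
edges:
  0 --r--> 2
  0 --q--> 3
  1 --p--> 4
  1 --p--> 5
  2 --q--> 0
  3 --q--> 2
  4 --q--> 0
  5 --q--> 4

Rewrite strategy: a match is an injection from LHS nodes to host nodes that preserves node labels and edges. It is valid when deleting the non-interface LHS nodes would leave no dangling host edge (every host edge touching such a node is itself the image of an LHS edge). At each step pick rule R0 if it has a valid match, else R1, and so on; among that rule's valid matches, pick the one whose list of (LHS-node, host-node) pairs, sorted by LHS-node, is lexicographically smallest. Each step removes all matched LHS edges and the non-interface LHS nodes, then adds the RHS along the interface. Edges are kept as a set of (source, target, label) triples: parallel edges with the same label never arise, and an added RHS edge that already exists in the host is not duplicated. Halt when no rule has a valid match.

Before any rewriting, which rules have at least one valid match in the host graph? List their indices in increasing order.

Answer: [R2]

Rewrite trace:
R0: no valid match — LHS pattern not found
R1: no valid match — LHS pattern not found
R2: 1 valid match — {0↦1, 1↦4, 2↦5}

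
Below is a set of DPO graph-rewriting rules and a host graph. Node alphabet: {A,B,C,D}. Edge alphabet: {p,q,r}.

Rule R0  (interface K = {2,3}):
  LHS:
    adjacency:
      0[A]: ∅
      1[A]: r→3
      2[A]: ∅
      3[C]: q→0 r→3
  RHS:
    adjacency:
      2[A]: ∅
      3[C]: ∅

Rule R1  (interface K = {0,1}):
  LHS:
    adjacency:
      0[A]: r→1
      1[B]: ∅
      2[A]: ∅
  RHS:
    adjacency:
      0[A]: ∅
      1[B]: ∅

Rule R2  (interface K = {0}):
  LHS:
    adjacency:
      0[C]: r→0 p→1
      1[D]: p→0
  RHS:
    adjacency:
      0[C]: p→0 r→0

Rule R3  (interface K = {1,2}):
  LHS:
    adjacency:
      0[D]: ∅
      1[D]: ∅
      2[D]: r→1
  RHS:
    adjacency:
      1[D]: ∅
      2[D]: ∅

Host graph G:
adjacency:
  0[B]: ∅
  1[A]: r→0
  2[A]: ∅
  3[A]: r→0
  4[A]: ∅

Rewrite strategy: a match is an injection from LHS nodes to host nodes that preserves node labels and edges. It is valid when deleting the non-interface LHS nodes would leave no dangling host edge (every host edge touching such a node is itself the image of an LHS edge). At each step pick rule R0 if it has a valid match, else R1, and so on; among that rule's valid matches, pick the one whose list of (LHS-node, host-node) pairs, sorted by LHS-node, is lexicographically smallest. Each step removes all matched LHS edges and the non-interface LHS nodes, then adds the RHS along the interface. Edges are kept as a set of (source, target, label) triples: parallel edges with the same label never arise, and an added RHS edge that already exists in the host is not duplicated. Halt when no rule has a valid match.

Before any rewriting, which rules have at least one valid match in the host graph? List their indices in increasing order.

Answer: [R1]

Rewrite trace:
R0: no valid match — LHS pattern not found
R1: 4 valid matches — {0↦1, 1↦0, 2↦2}, {0↦1, 1↦0, 2↦4}, {0↦3, 1↦0, 2↦2} (+1 more)
R2: no valid match — LHS pattern not found
R3: no valid match — LHS pattern not found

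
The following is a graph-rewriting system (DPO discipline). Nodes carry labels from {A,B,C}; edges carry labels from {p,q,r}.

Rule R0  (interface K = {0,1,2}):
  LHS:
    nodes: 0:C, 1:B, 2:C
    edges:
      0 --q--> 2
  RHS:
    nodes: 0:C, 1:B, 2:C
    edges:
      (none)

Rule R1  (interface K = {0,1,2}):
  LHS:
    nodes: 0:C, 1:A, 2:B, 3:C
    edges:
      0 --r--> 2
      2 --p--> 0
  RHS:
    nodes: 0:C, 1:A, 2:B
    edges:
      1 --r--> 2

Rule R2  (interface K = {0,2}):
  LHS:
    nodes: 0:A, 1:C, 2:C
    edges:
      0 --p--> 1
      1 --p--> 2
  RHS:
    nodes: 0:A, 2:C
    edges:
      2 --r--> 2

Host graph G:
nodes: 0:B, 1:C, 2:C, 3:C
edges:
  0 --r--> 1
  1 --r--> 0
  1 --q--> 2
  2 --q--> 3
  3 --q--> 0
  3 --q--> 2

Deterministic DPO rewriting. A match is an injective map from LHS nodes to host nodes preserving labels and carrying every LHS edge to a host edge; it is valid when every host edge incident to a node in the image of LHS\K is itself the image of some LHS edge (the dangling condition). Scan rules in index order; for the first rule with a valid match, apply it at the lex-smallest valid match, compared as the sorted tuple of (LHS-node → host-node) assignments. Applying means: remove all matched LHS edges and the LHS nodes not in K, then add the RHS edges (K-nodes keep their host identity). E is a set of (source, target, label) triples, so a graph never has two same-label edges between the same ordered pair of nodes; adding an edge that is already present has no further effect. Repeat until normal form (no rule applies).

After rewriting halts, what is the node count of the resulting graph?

Answer: 4

Derivation:
start.  V:4 E:6  edges: 0-r->1 1-r->0 1-q->2 2-q->3 3-q->0 3-q->2
1. fire R0 via {0↦1, 1↦0, 2↦2}  →  V:4 E:5  edges: 0-r->1 1-r->0 2-q->3 3-q->0 3-q->2
2. fire R0 via {0↦2, 1↦0, 2↦3}  →  V:4 E:4  edges: 0-r->1 1-r->0 3-q->0 3-q->2
3. fire R0 via {0↦3, 1↦0, 2↦2}  →  V:4 E:3  edges: 0-r->1 1-r->0 3-q->0
final graph: no rule applies after step 3
NF nodes: {0:B, 1:C, 2:C, 3:C}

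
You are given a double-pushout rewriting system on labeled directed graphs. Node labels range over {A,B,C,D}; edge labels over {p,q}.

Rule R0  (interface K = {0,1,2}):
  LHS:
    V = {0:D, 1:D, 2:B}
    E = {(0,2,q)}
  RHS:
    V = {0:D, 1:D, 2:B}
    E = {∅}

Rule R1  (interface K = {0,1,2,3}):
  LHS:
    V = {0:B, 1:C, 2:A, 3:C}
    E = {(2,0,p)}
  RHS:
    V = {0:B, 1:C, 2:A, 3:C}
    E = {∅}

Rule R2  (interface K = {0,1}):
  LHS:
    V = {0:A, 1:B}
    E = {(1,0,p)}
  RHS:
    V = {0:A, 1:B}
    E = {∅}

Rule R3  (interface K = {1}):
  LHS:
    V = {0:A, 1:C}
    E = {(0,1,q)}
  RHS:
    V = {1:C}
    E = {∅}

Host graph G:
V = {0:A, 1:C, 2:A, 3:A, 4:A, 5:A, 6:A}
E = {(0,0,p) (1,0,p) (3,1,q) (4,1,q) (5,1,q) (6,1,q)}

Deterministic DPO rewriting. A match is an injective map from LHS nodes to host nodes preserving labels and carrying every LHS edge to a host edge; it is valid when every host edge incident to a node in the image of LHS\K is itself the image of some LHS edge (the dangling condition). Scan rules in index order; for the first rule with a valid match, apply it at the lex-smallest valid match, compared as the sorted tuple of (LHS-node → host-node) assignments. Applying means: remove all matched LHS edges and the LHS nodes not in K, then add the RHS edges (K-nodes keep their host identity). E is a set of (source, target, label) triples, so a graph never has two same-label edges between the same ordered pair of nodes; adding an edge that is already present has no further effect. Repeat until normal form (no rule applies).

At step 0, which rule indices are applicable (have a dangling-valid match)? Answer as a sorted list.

Answer: [R3]

Rewrite trace:
R0: no valid match — LHS pattern not found
R1: no valid match — LHS pattern not found
R2: no valid match — LHS pattern not found
R3: 4 valid matches — {0↦3, 1↦1}, {0↦4, 1↦1}, {0↦5, 1↦1} (+1 more)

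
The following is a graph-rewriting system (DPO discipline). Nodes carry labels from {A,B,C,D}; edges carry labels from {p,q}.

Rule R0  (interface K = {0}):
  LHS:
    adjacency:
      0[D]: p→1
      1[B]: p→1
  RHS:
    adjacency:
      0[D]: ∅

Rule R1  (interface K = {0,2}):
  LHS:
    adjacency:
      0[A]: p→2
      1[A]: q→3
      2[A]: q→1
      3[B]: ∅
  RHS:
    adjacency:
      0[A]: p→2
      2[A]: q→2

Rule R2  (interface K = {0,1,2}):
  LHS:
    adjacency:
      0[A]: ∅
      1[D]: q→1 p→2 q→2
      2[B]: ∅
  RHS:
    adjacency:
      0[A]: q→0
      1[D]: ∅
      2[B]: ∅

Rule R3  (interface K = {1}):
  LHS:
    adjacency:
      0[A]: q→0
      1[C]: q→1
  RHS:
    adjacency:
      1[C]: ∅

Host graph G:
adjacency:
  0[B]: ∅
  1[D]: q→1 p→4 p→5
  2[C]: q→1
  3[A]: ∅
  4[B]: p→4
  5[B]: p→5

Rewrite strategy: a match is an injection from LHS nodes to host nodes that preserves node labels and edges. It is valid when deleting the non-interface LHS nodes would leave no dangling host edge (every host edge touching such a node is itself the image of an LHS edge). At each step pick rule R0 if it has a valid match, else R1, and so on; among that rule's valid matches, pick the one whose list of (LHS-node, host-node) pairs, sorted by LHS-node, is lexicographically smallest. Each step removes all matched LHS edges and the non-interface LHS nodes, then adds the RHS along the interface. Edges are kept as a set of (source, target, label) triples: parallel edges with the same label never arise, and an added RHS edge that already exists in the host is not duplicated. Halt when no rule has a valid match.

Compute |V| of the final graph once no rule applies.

[0] host  ⇒  6 nodes, 6 edges  {1-q->1 1-p->4 1-p->5 2-q->1 4-p->4 5-p->5}
[1] R0 @ {0↦1, 1↦4}  ⇒  5 nodes, 4 edges  {1-q->1 1-p->5 2-q->1 5-p->5}
[2] R0 @ {0↦1, 1↦5}  ⇒  4 nodes, 2 edges  {1-q->1 2-q->1}
final graph: no rule applies after step 2
NF nodes: {0:B, 1:D, 2:C, 3:A}

Answer: 4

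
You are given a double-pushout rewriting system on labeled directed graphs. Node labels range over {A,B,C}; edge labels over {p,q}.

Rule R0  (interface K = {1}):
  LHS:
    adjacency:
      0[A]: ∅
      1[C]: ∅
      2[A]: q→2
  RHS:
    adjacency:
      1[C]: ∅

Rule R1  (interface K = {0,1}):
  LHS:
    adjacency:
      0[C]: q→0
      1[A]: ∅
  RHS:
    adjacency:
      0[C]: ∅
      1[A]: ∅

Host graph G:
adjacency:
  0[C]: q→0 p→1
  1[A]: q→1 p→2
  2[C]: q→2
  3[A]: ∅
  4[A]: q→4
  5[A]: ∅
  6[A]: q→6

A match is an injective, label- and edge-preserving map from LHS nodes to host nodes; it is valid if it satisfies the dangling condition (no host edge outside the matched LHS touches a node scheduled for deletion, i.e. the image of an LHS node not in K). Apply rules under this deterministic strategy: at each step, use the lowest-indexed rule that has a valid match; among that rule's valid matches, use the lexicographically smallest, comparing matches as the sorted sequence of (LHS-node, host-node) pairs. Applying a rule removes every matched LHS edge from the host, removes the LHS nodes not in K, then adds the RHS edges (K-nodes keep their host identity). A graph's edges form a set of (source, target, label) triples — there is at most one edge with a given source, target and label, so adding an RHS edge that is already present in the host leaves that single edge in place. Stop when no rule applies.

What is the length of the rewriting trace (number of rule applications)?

Answer: 4

Steps:
start.  V:7 E:7  edges: 0-q->0 0-p->1 1-q->1 1-p->2 2-q->2 4-q->4 6-q->6
1. fire R0 via {0↦3, 1↦0, 2↦4}  →  V:5 E:6  edges: 0-q->0 0-p->1 1-q->1 1-p->2 2-q->2 6-q->6
2. fire R0 via {0↦5, 1↦0, 2↦6}  →  V:3 E:5  edges: 0-q->0 0-p->1 1-q->1 1-p->2 2-q->2
3. fire R1 via {0↦0, 1↦1}  →  V:3 E:4  edges: 0-p->1 1-q->1 1-p->2 2-q->2
4. fire R1 via {0↦2, 1↦1}  →  V:3 E:3  edges: 0-p->1 1-q->1 1-p->2
halt: no rule applies after step 4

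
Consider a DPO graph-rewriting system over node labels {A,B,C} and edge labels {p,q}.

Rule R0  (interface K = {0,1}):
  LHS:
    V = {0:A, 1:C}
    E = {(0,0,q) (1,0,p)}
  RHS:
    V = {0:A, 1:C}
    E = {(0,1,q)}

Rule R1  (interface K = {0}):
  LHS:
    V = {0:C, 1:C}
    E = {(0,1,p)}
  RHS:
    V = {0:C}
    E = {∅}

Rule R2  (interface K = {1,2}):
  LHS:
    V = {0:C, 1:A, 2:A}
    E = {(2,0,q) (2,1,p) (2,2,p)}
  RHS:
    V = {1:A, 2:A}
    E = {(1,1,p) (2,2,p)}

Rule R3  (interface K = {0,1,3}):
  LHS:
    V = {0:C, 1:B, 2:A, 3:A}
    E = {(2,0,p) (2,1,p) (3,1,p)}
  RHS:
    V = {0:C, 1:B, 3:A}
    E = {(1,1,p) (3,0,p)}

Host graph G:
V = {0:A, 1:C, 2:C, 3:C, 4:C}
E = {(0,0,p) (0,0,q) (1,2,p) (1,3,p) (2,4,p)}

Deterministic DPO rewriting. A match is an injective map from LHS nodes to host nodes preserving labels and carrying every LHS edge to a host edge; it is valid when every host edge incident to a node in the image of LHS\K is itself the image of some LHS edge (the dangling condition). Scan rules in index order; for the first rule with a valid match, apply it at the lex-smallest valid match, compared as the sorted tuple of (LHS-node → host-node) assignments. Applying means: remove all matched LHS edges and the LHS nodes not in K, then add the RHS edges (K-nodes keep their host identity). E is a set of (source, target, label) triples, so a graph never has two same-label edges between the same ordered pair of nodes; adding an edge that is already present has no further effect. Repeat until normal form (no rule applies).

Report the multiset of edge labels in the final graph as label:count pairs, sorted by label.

initial: |V|=5 |E|=5  E = 0-p->0 0-q->0 1-p->2 1-p->3 2-p->4
step 1: apply R1 at {0↦1, 1↦3}  → |V|=4 |E|=4  E = 0-p->0 0-q->0 1-p->2 2-p->4
step 2: apply R1 at {0↦2, 1↦4}  → |V|=3 |E|=3  E = 0-p->0 0-q->0 1-p->2
step 3: apply R1 at {0↦1, 1↦2}  → |V|=2 |E|=2  E = 0-p->0 0-q->0
final graph: no rule applies after step 3
NF edges: [(0, 0, 'p'), (0, 0, 'q')]

Answer: p:1 q:1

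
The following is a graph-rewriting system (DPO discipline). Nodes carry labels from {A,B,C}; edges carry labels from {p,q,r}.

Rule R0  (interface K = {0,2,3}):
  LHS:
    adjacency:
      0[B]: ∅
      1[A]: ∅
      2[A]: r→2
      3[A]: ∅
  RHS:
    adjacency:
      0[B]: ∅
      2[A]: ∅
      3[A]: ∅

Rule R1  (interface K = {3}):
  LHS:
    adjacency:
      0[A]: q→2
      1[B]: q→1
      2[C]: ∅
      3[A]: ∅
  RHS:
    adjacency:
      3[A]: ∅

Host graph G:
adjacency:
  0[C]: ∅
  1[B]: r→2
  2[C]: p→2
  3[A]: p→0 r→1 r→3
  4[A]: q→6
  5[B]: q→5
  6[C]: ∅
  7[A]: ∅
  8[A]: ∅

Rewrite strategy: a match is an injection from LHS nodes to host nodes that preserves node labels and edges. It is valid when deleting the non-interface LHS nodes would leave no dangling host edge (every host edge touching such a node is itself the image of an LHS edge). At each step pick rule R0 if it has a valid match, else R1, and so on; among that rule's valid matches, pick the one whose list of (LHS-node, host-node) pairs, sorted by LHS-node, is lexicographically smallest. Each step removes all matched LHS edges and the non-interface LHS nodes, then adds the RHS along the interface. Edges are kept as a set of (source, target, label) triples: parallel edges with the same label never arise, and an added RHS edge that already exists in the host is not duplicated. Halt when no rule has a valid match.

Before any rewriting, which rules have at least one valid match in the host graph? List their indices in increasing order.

Answer: [R0,R1]

Derivation:
R0: 8 valid matches — {0↦1, 1↦7, 2↦3, 3↦4}, {0↦1, 1↦7, 2↦3, 3↦8}, {0↦1, 1↦8, 2↦3, 3↦4} (+5 more)
R1: 3 valid matches — {0↦4, 1↦5, 2↦6, 3↦3}, {0↦4, 1↦5, 2↦6, 3↦7}, {0↦4, 1↦5, 2↦6, 3↦8}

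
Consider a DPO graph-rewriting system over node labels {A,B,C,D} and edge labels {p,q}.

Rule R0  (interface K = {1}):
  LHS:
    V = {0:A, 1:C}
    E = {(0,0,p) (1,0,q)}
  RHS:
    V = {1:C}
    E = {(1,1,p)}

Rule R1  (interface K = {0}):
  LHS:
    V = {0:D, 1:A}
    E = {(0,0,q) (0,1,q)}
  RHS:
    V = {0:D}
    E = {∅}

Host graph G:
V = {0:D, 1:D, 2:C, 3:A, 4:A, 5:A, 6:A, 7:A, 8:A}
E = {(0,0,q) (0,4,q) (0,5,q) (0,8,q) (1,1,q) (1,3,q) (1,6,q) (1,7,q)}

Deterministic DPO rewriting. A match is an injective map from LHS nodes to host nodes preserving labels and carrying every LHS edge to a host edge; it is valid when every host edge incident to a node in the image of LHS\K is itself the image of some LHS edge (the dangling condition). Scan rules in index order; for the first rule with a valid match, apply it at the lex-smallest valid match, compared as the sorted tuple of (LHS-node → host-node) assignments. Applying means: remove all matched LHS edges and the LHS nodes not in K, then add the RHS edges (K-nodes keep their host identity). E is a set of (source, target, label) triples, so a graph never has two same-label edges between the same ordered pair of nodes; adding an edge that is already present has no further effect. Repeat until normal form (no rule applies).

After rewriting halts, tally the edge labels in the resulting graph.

Answer: q:4

Derivation:
[0] host  ⇒  9 nodes, 8 edges  {0-q->0 0-q->4 0-q->5 0-q->8 1-q->1 1-q->3 1-q->6 1-q->7}
[1] R1 @ {0↦0, 1↦4}  ⇒  8 nodes, 6 edges  {0-q->5 0-q->8 1-q->1 1-q->3 1-q->6 1-q->7}
[2] R1 @ {0↦1, 1↦3}  ⇒  7 nodes, 4 edges  {0-q->5 0-q->8 1-q->6 1-q->7}
final graph: no rule applies after step 2
NF edges: [(0, 5, 'q'), (0, 8, 'q'), (1, 6, 'q'), (1, 7, 'q')]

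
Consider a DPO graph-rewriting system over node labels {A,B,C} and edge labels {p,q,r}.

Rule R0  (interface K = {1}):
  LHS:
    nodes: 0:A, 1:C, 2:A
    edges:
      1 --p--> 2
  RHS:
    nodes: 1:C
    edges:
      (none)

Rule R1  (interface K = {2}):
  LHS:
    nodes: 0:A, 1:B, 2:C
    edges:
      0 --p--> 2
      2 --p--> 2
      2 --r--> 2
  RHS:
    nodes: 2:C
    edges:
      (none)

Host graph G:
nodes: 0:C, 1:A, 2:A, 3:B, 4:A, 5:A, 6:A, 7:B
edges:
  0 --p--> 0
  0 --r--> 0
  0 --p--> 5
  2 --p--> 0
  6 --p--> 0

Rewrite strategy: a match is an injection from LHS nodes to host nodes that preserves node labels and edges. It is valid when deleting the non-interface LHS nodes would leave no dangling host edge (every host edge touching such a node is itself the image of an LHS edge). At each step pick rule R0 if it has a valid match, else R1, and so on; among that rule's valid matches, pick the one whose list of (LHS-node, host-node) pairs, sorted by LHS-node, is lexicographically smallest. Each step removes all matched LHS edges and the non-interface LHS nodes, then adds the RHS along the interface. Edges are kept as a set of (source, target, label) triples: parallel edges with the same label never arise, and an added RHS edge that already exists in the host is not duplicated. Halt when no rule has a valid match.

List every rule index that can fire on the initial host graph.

Answer: [R0,R1]

Rewrite trace:
R0: 2 valid matches — {0↦1, 1↦0, 2↦5}, {0↦4, 1↦0, 2↦5}
R1: 4 valid matches — {0↦2, 1↦3, 2↦0}, {0↦2, 1↦7, 2↦0}, {0↦6, 1↦3, 2↦0} (+1 more)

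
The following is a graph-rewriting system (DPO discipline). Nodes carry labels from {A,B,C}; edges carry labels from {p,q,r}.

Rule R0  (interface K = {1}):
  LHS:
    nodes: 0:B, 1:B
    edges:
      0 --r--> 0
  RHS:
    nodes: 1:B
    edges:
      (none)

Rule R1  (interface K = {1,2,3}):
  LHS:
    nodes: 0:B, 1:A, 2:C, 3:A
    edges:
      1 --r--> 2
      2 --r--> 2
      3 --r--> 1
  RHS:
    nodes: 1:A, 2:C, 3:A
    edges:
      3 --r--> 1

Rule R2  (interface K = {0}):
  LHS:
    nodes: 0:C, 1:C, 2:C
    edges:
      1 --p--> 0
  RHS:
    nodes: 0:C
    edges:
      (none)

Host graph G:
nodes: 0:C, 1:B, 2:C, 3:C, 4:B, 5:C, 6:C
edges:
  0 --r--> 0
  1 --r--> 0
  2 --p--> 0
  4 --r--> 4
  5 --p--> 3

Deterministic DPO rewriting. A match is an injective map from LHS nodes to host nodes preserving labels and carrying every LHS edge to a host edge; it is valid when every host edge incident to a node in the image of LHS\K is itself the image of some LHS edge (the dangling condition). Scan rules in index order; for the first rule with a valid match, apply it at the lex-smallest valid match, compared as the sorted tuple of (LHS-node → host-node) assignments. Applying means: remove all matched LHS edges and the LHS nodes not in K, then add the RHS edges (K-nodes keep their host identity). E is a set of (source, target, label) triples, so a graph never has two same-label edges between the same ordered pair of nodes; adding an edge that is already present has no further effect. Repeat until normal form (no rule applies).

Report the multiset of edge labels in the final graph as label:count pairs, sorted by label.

[0] host  ⇒  7 nodes, 5 edges  {0-r->0 1-r->0 2-p->0 4-r->4 5-p->3}
[1] R0 @ {0↦4, 1↦1}  ⇒  6 nodes, 4 edges  {0-r->0 1-r->0 2-p->0 5-p->3}
[2] R2 @ {0↦0, 1↦2, 2↦6}  ⇒  4 nodes, 3 edges  {0-r->0 1-r->0 5-p->3}
final graph: no rule applies after step 2
NF edges: [(0, 0, 'r'), (1, 0, 'r'), (5, 3, 'p')]

Answer: p:1 r:2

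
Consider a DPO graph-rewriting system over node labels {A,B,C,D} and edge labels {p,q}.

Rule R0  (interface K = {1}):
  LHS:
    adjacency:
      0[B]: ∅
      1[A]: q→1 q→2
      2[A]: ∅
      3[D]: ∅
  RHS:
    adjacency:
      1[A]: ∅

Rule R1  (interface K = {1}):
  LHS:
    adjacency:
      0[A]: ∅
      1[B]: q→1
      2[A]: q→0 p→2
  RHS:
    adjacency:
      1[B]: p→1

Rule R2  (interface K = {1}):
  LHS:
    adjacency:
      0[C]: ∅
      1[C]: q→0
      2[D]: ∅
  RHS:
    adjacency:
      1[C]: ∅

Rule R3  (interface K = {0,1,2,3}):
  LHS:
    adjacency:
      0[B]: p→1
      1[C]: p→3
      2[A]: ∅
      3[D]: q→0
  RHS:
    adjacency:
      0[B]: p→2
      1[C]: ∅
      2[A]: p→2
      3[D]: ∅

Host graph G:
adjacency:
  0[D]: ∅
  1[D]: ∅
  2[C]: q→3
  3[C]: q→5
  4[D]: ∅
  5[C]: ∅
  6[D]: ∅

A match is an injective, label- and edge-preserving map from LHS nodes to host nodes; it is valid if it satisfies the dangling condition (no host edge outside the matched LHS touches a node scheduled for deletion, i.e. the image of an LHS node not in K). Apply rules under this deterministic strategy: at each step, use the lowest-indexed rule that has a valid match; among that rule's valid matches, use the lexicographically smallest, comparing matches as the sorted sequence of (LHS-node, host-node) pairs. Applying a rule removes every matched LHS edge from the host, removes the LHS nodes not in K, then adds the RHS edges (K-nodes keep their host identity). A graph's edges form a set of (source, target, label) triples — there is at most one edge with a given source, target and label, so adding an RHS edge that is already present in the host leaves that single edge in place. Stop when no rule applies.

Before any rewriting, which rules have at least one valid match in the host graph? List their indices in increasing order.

Answer: [R2]

Rewrite trace:
R0: no valid match — LHS pattern not found
R1: no valid match — LHS pattern not found
R2: 4 valid matches — {0↦5, 1↦3, 2↦0}, {0↦5, 1↦3, 2↦1}, {0↦5, 1↦3, 2↦4} (+1 more)
R3: no valid match — LHS pattern not found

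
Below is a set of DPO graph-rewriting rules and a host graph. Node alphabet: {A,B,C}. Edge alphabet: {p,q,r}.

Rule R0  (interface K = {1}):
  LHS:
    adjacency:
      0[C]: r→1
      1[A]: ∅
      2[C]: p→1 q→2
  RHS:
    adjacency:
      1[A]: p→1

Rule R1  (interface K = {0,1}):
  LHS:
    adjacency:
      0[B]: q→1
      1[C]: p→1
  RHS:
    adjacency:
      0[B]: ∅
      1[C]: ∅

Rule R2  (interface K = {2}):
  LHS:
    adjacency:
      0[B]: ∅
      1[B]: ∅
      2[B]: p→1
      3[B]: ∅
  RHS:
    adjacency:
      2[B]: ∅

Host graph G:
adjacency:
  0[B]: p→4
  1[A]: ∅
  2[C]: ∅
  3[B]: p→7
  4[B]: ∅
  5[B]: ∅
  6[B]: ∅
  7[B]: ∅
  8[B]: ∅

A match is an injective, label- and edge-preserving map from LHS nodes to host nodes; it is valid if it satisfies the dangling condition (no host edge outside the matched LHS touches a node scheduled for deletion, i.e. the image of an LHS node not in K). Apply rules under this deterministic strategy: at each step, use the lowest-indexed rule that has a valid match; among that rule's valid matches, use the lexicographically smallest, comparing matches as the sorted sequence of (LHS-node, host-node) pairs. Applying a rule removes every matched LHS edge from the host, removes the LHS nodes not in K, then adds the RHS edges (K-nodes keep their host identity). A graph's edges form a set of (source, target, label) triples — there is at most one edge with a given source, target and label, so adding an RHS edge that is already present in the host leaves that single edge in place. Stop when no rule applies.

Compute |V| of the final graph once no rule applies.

initial: |V|=9 |E|=2  E = 0-p->4 3-p->7
step 1: apply R2 at {0↦5, 1↦4, 2↦0, 3↦6}  → |V|=6 |E|=1  E = 3-p->7
step 2: apply R2 at {0↦0, 1↦7, 2↦3, 3↦8}  → |V|=3 |E|=0  E = ∅
normal form: no rule applies after step 2
NF nodes: {1:A, 2:C, 3:B}

Answer: 3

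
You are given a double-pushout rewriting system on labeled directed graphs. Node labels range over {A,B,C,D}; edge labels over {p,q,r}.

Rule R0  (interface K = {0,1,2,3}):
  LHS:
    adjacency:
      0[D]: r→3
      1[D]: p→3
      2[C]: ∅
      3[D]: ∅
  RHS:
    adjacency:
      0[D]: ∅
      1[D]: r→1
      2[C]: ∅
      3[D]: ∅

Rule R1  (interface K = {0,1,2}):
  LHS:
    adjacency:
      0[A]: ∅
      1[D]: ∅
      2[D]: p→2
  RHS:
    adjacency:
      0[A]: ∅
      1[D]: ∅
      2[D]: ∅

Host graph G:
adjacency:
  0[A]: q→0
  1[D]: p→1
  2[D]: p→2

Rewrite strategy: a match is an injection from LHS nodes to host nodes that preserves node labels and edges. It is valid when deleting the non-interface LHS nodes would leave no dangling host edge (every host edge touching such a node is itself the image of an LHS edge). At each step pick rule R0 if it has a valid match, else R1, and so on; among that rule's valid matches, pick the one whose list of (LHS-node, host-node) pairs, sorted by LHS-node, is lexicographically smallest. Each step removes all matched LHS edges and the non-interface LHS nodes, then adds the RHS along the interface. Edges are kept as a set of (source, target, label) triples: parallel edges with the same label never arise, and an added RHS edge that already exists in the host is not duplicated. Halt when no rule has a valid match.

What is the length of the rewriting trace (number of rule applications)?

Answer: 2

Rewrite trace:
[0] host  ⇒  3 nodes, 3 edges  {0-q->0 1-p->1 2-p->2}
[1] R1 @ {0↦0, 1↦1, 2↦2}  ⇒  3 nodes, 2 edges  {0-q->0 1-p->1}
[2] R1 @ {0↦0, 1↦2, 2↦1}  ⇒  3 nodes, 1 edges  {0-q->0}
halt: no rule applies after step 2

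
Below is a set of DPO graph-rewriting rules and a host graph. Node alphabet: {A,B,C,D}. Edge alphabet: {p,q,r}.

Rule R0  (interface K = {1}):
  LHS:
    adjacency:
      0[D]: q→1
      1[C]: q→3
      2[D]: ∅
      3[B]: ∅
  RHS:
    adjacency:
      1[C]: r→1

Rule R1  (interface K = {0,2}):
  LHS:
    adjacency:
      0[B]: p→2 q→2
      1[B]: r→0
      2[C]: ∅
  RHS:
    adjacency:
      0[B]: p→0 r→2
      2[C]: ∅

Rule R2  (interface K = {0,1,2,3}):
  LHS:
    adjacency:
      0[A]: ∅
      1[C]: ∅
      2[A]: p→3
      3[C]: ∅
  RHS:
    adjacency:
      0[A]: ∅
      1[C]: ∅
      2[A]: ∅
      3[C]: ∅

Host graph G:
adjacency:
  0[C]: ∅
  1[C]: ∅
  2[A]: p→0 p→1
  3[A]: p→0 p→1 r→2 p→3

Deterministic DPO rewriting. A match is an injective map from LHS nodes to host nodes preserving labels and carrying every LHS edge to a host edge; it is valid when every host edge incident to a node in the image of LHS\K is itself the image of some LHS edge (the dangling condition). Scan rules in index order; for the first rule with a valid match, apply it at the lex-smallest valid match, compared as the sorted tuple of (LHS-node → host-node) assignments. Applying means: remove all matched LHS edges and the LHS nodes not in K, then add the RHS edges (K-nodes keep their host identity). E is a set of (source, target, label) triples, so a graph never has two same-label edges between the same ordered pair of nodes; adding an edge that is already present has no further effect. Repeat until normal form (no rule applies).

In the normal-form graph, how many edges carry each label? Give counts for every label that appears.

start.  V:4 E:6  edges: 2-p->0 2-p->1 3-p->0 3-p->1 3-r->2 3-p->3
1. fire R2 via {0↦2, 1↦0, 2↦3, 3↦1}  →  V:4 E:5  edges: 2-p->0 2-p->1 3-p->0 3-r->2 3-p->3
2. fire R2 via {0↦2, 1↦1, 2↦3, 3↦0}  →  V:4 E:4  edges: 2-p->0 2-p->1 3-r->2 3-p->3
3. fire R2 via {0↦3, 1↦0, 2↦2, 3↦1}  →  V:4 E:3  edges: 2-p->0 3-r->2 3-p->3
4. fire R2 via {0↦3, 1↦1, 2↦2, 3↦0}  →  V:4 E:2  edges: 3-r->2 3-p->3
final graph: no rule applies after step 4
NF edges: [(3, 2, 'r'), (3, 3, 'p')]

Answer: p:1 r:1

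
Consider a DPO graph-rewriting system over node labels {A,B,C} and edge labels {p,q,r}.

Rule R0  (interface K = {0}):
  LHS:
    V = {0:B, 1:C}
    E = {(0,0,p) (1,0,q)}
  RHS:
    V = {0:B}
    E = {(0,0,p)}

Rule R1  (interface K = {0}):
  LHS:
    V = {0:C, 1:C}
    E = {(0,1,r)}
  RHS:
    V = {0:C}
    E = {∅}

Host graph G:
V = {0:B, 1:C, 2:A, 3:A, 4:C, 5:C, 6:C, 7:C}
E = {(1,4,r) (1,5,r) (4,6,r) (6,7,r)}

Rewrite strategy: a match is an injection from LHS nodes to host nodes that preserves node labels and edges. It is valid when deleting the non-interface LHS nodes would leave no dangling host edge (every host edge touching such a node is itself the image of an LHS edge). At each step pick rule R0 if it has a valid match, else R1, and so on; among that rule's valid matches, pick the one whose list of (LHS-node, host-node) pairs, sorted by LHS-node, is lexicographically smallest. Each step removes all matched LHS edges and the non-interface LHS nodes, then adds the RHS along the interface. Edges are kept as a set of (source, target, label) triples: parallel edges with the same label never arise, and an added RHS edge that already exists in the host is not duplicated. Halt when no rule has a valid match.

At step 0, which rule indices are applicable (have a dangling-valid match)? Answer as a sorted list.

Answer: [R1]

Steps:
R0: no valid match — LHS pattern not found
R1: 2 valid matches — {0↦1, 1↦5}, {0↦6, 1↦7}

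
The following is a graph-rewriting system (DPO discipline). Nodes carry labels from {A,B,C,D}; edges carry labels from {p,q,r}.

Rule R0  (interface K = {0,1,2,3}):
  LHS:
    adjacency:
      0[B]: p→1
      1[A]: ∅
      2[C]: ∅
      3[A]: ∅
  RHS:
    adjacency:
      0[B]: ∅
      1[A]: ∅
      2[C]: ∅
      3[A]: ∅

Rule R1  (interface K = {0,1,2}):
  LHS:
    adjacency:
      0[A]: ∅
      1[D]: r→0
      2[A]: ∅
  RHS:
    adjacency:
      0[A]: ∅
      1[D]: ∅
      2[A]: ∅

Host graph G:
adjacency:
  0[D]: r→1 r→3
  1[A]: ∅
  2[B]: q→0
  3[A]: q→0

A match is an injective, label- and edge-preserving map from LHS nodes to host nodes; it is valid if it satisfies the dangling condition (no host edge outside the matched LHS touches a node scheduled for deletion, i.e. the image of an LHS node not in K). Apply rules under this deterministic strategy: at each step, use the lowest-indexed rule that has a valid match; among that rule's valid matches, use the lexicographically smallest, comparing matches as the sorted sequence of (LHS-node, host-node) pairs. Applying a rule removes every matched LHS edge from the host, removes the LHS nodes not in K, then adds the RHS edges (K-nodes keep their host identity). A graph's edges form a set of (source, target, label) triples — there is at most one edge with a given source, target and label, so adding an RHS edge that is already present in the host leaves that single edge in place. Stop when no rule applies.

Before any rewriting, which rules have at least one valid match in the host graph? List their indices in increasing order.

Answer: [R1]

Steps:
R0: no valid match — LHS pattern not found
R1: 2 valid matches — {0↦1, 1↦0, 2↦3}, {0↦3, 1↦0, 2↦1}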